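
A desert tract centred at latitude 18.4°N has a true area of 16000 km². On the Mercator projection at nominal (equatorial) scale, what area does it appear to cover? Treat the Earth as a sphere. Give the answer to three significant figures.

17800 km²

Mercator is conformal, so the point scale is isotropic: h = k = sec φ = 1/cos φ.
Areal scale = k² = sec²φ = 1/cos²(18.4°) = 1/0.9489² = 1.111.
Apparent area = 16000 × 1.111 ≈ 17800 km².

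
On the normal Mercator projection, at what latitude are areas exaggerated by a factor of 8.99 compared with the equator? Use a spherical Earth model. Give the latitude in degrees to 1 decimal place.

70.5°

Mercator areal scale is sec²φ.
sec²φ = 8.99  ⇒  cos²φ = 0.1112  ⇒  cos φ = 0.3335.
φ = arccos(0.3335) ≈ 70.5°.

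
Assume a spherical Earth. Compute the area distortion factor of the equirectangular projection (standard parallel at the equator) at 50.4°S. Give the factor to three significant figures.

1.57

Plate carrée maps x = Rλ, y = Rφ. The meridian scale is h = 1 and the parallel scale is k = 1/cos φ = sec φ.
Areal scale = h·k = 1 × sec φ; at 50.4°, h = 1.000, k = 1.569, so h·k = 1.569.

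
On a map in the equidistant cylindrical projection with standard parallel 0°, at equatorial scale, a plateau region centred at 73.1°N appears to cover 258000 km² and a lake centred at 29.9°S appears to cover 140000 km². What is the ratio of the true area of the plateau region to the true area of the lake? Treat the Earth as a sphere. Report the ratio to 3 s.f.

0.618

Plate carrée has h = 1 and k = sec φ, giving areal scale sec φ; true area = (apparent area) · cos φ.
True area of plateau region: 258000 × cos(73.1°) = 258000 × 0.2907 = 75000 km².
True area of lake: 140000 × cos(29.9°) = 140000 × 0.8669 = 121400 km².
Ratio = 75000 / 121400 ≈ 0.618.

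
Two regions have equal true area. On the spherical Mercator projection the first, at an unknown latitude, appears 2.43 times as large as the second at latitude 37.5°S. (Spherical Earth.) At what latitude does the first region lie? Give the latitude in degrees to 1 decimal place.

For equal true areas on Mercator, apparent areas scale as sec²φ, so the ratio is cos²φ₂ / cos²φ₁.
cos²φ₂ / cos²φ₁ = 2.43  ⇒  cos φ₁ = cos 37.5° / √2.43 = 0.7934/1.559 = 0.5089.
φ₁ = arccos(0.5089) ≈ 59.4°.

59.4°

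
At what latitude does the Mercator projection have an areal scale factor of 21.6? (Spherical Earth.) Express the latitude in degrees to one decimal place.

77.6°

Mercator areal scale is sec²φ.
sec²φ = 21.6  ⇒  cos²φ = 0.04630  ⇒  cos φ = 0.2152.
φ = arccos(0.2152) ≈ 77.6°.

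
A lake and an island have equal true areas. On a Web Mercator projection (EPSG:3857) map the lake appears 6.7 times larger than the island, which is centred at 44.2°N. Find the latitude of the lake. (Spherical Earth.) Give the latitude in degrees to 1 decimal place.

Mercator areal scale is sec²φ, so apparent-area ratio = sec²φ₁ / sec²φ₂ = cos²φ₂ / cos²φ₁.
cos²φ₂ / cos²φ₁ = 6.7  ⇒  cos φ₁ = cos 44.2° / √6.7 = 0.7169/2.588 = 0.2770.
φ₁ = arccos(0.2770) ≈ 73.9°.

73.9°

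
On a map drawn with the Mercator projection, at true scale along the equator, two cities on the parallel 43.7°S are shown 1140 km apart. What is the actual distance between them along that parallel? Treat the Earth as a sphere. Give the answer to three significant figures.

824 km

The Mercator projection is conformal; its linear scale factor is the same in every direction and equals sec φ = 1/cos φ.
Along the parallel at 43.7°, map distances are exaggerated by k = sec 43.7° = 1.383.
True distance = 1140 / 1.383 = 1140 × cos 43.7° ≈ 824 km.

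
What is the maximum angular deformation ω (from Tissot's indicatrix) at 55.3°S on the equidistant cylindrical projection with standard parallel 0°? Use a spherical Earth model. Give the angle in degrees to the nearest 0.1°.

31.9°

Plate carrée maps x = Rλ, y = Rφ. The meridian scale is h = 1 and the parallel scale is k = 1/cos φ = sec φ.
At 55.3°: h = 1.000, k = 1.757; principal scales a = 1.757, b = 1.000.
sin(ω/2) = (a − b)/(a + b) = 0.7566/2.757 = 0.2745, so ω = 2 arcsin(0.2745) ≈ 31.9°.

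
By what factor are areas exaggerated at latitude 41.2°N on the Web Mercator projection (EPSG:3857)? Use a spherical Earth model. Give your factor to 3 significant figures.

1.77

For Mercator, h = k = sec φ (a conformal cylindrical projection has a single point scale, 1/cos φ).
Areal scale = k² = sec²φ = 1/cos²(41.2°) = 1/0.7524² = 1.766.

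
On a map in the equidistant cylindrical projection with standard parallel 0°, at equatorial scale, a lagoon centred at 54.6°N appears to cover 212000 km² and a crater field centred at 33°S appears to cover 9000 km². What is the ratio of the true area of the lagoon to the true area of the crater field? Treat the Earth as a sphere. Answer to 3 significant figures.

16.3

On the plate carrée, areal scale = h·k = 1 × sec φ, so true area = apparent × cos φ.
True area of lagoon: 212000 × cos(54.6°) = 212000 × 0.5793 = 122800 km².
True area of crater field: 9000 × cos(33°) = 9000 × 0.8387 = 7548 km².
Ratio = 122800 / 7548 ≈ 16.3.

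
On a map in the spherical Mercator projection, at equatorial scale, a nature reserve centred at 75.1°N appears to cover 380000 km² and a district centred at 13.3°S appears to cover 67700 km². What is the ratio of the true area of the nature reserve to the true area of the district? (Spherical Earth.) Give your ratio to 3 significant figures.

0.392

Mercator's areal exaggeration is sec²φ; hence true area = (apparent area) · cos²φ.
True area of nature reserve: 380000 × cos²(75.1°) = 380000 × 0.06612 = 25120 km².
True area of district: 67700 × cos²(13.3°) = 67700 × 0.9471 = 64120 km².
Ratio = 25120 / 64120 ≈ 0.392.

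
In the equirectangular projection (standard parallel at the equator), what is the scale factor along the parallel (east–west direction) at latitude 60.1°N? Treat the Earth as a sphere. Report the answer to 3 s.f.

For the equirectangular projection with φ₀ = 0 (plate carrée), h = 1 along meridians and k = sec φ along parallels.
k = 1/cos 60.1° = 1/0.4985 = 2.006.

2.01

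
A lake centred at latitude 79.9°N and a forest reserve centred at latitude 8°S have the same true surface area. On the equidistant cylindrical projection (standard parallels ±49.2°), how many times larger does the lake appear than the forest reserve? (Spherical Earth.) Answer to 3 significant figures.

In the equirectangular projection with standard parallel φ₀ = 49.2° (x = Rλ cos φ₀, y = Rφ), meridians are true-scale (h = 1) and the parallel scale is k = cos φ₀ / cos φ.
Areal scale at 79.9°: h·k = 1.000 × 3.726 = 3.726.
Areal scale at 8°: h·k = 1.000 × 0.6598 = 0.6598.
Ratio = 3.726/0.6598 ≈ 5.65.

5.65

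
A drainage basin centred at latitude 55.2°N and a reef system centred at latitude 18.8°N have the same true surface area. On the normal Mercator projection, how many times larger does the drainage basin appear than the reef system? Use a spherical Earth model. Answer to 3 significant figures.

Mercator areal scale is sec²φ.
At 55.2°: sec²(55.2°) = 1/0.5707² = 3.070.
At 18.8°: sec²(18.8°) = 1/0.9466² = 1.116.
Ratio = 3.070/1.116 = cos²(18.8°)/cos²(55.2°) ≈ 2.75.

2.75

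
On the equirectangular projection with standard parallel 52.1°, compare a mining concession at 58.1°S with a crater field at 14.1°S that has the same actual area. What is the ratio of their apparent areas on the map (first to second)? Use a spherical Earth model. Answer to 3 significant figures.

1.84

The equidistant cylindrical projection with φ₀ = 52.1° has h = 1 (meridians true) and k = cos φ₀ / cos φ along parallels.
Areal scale at 58.1°: h·k = 1.000 × 1.162 = 1.162.
Areal scale at 14.1°: h·k = 1.000 × 0.6334 = 0.6334.
Ratio = 1.162/0.6334 ≈ 1.84.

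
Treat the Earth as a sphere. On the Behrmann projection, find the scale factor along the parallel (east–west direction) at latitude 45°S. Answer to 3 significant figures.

1.22

Behrmann is a cylindrical equal-area projection with standard parallels at ±30°. For cylindrical equal-area with standard parallel φ₀, h = cos φ / cos φ₀ and k = cos φ₀ / cos φ, so h·k = 1.
k = cos 30° / cos 45° = 0.8660/0.7071 = 1.225.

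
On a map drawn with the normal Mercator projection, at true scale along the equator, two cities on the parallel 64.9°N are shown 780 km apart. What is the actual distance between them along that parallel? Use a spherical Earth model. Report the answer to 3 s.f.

Mercator is conformal, so the point scale is isotropic: h = k = sec φ = 1/cos φ.
Along the parallel at 64.9°, map distances are exaggerated by k = sec 64.9° = 2.357.
True distance = 780 / 2.357 = 780 × cos 64.9° ≈ 331 km.

331 km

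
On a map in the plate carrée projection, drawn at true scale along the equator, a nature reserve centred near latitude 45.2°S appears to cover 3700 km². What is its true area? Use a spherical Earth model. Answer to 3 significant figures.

In the plate carrée (x = Rλ, y = Rφ), meridians are true-scale (h = 1) and parallels are stretched by k = sec φ.
Areal scale = h·k = 1 × sec φ; at 45.2°, h = 1.000, k = 1.419, so h·k = 1.419.
True area = apparent / (areal scale) = 3700 / 1.419 ≈ 2610 km².

2610 km²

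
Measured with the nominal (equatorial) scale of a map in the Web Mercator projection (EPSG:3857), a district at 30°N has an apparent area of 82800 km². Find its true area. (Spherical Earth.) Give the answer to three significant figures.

62100 km²

The Mercator projection is conformal; its linear scale factor is the same in every direction and equals sec φ = 1/cos φ.
Areal scale = k² = sec²φ = 1/cos²(30°) = 1/0.8660² = 1.333.
True area = apparent / (areal scale) = 82800 / 1.333 ≈ 62100 km².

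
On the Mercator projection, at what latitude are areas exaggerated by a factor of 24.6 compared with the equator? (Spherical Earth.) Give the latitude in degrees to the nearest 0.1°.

78.4°

Mercator areal scale is sec²φ.
sec²φ = 24.6  ⇒  cos²φ = 0.04065  ⇒  cos φ = 0.2016.
φ = arccos(0.2016) ≈ 78.4°.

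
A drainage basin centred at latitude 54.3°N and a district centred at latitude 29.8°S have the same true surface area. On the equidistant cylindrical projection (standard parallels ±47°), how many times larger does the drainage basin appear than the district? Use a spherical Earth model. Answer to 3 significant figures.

1.49

In the equirectangular projection with standard parallel φ₀ = 47° (x = Rλ cos φ₀, y = Rφ), meridians are true-scale (h = 1) and the parallel scale is k = cos φ₀ / cos φ.
Areal scale at 54.3°: h·k = 1.000 × 1.169 = 1.169.
Areal scale at 29.8°: h·k = 1.000 × 0.7859 = 0.7859.
Ratio = 1.169/0.7859 ≈ 1.49.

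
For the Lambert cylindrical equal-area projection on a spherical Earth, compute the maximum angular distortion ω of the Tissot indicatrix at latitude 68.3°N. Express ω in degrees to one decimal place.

The Lambert cylindrical equal-area projection is the cylindrical equal-area projection with its standard parallel at the equator (φ₀ = 0). For cylindrical equal-area with standard parallel φ₀, h = cos φ / cos φ₀ and k = cos φ₀ / cos φ, so h·k = 1.
At 68.3°: h = 0.3697, k = 2.705; principal scales a = 2.705, b = 0.3697.
sin(ω/2) = (a − b)/(a + b) = 2.335/3.074 = 0.7595, so ω = 2 arcsin(0.7595) ≈ 98.8°.

98.8°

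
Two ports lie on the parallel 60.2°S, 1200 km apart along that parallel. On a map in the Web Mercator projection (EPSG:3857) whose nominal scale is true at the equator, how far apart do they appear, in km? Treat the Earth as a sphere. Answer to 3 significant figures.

For Mercator, h = k = sec φ (a conformal cylindrical projection has a single point scale, 1/cos φ).
Along the parallel, k = sec 60.2° = 1/0.4970 = 2.012.
Map distance = 1200 × 2.012 ≈ 2410 km.

2410 km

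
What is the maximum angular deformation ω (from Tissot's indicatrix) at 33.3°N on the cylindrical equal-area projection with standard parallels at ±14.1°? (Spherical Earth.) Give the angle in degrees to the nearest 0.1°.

Cylindrical equal-area (φ₀ = 14.1°): h = cos φ / cos 14.1° along meridians, k = cos 14.1° / cos φ along parallels; h·k = 1.
At 33.3°: h = 0.8618, k = 1.160; principal scales a = 1.160, b = 0.8618.
sin(ω/2) = (a − b)/(a + b) = 0.2986/2.022 = 0.1477, so ω = 2 arcsin(0.1477) ≈ 17.0°.

17.0°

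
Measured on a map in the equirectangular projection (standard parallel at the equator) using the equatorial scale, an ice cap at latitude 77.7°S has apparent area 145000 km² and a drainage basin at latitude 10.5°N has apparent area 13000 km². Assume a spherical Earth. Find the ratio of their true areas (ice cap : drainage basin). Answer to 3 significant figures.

2.42

Plate carrée has h = 1 and k = sec φ, giving areal scale sec φ; true area = (apparent area) · cos φ.
True area of ice cap: 145000 × cos(77.7°) = 145000 × 0.2130 = 30890 km².
True area of drainage basin: 13000 × cos(10.5°) = 13000 × 0.9833 = 12780 km².
Ratio = 30890 / 12780 ≈ 2.42.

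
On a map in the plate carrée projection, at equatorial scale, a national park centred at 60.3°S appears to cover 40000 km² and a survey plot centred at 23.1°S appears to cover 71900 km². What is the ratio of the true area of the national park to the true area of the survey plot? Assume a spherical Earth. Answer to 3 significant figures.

Plate carrée has h = 1 and k = sec φ, giving areal scale sec φ; true area = (apparent area) · cos φ.
True area of national park: 40000 × cos(60.3°) = 40000 × 0.4955 = 19820 km².
True area of survey plot: 71900 × cos(23.1°) = 71900 × 0.9198 = 66140 km².
Ratio = 19820 / 66140 ≈ 0.300.

0.300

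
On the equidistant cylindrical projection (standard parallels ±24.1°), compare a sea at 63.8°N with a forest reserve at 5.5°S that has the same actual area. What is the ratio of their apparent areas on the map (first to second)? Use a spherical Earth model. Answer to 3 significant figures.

2.25

In the equirectangular projection with standard parallel φ₀ = 24.1° (x = Rλ cos φ₀, y = Rφ), meridians are true-scale (h = 1) and the parallel scale is k = cos φ₀ / cos φ.
Areal scale at 63.8°: h·k = 1.000 × 2.068 = 2.068.
Areal scale at 5.5°: h·k = 1.000 × 0.9171 = 0.9171.
Ratio = 2.068/0.9171 ≈ 2.25.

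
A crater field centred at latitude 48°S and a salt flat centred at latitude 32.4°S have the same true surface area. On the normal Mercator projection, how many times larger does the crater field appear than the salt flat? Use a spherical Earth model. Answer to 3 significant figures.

1.59

On Mercator, area is exaggerated by sec²φ = 1/cos²φ.
At 48°: sec²(48°) = 1/0.6691² = 2.233.
At 32.4°: sec²(32.4°) = 1/0.8443² = 1.403.
Ratio = 2.233/1.403 = cos²(32.4°)/cos²(48°) ≈ 1.59.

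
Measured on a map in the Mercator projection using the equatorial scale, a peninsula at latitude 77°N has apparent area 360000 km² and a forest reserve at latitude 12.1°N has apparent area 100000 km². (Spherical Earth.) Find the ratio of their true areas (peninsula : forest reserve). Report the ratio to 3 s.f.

0.191

Since Mercator area scale is 1/cos²φ, the true area equals the apparent area multiplied by cos²φ.
True area of peninsula: 360000 × cos²(77°) = 360000 × 0.05060 = 18220 km².
True area of forest reserve: 100000 × cos²(12.1°) = 100000 × 0.9561 = 95610 km².
Ratio = 18220 / 95610 ≈ 0.191.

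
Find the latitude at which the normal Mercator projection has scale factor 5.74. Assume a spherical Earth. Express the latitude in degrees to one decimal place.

Mercator scale is k = sec φ = 1/cos φ.
1/cos φ = 5.74  ⇒  cos φ = 0.1742  ⇒  φ = arccos(0.1742) ≈ 80.0°.

80.0°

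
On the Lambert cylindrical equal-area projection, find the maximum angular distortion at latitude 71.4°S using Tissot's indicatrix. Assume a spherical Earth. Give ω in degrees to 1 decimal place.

The Lambert cylindrical equal-area projection is the cylindrical equal-area projection with its standard parallel at the equator (φ₀ = 0). A cylindrical equal-area projection with standard parallel φ₀ has meridian scale h = cos φ / cos φ₀ and parallel scale k = cos φ₀ / cos φ (so areas are preserved, h·k = 1).
At 71.4°: h = 0.3190, k = 3.135; principal scales a = 3.135, b = 0.3190.
sin(ω/2) = (a − b)/(a + b) = 2.816/3.454 = 0.8153, so ω = 2 arcsin(0.8153) ≈ 109.2°.

109.2°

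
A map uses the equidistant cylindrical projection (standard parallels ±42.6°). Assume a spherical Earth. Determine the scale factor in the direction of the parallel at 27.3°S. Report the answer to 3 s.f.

0.828

With standard parallel φ₀ = 42.6°, the equirectangular projection gives x = Rλ cos φ₀, y = Rφ, so h = 1 and k = cos 42.6° / cos φ.
k = cos 42.6° / cos 27.3° = 0.7361/0.8886 = 0.8284.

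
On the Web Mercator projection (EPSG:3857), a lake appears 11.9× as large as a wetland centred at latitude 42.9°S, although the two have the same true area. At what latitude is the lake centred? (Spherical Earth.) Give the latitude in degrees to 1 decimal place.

Mercator areal scale is sec²φ, so apparent-area ratio = sec²φ₁ / sec²φ₂ = cos²φ₂ / cos²φ₁.
cos²φ₂ / cos²φ₁ = 11.9  ⇒  cos φ₁ = cos 42.9° / √11.9 = 0.7325/3.450 = 0.2124.
φ₁ = arccos(0.2124) ≈ 77.7°.

77.7°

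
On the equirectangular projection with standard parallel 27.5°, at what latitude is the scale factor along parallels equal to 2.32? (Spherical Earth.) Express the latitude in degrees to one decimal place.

In the equirectangular projection with standard parallel φ₀ = 27.5° (x = Rλ cos φ₀, y = Rφ), meridians are true-scale (h = 1) and the parallel scale is k = cos φ₀ / cos φ.
k = cos φ₀ / cos φ = 2.32  ⇒  cos φ = cos 27.5° / 2.32 = 0.3823.
φ = arccos(0.3823) ≈ 67.5°.

67.5°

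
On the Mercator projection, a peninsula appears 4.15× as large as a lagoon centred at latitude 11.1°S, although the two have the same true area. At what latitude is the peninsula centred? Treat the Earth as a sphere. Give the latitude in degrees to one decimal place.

61.2°

Mercator areal scale is sec²φ, so apparent-area ratio = sec²φ₁ / sec²φ₂ = cos²φ₂ / cos²φ₁.
cos²φ₂ / cos²φ₁ = 4.15  ⇒  cos φ₁ = cos 11.1° / √4.15 = 0.9813/2.037 = 0.4817.
φ₁ = arccos(0.4817) ≈ 61.2°.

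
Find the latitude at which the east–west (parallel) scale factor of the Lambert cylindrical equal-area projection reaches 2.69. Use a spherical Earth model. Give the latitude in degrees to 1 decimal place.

68.2°

The Lambert cylindrical equal-area projection is the cylindrical equal-area projection with its standard parallel at the equator (φ₀ = 0). For cylindrical equal-area with standard parallel φ₀, h = cos φ / cos φ₀ and k = cos φ₀ / cos φ, so h·k = 1.
k = cos φ₀ / cos φ = 2.69  ⇒  cos φ = cos 0° / 2.69 = 0.3717.
φ = arccos(0.3717) ≈ 68.2°.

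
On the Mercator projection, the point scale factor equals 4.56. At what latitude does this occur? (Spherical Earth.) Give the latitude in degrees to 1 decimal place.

77.3°

Mercator scale is k = sec φ = 1/cos φ.
1/cos φ = 4.56  ⇒  cos φ = 0.2193  ⇒  φ = arccos(0.2193) ≈ 77.3°.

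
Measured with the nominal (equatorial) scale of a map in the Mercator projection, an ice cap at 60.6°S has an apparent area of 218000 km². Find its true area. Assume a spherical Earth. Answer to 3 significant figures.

52500 km²

The Mercator projection is conformal; its linear scale factor is the same in every direction and equals sec φ = 1/cos φ.
Areal scale = k² = sec²φ = 1/cos²(60.6°) = 1/0.4909² = 4.150.
True area = apparent / (areal scale) = 218000 / 4.150 ≈ 52500 km².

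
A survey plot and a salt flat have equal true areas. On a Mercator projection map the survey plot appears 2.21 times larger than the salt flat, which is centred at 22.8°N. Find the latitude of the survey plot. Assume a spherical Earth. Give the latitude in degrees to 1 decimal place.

On Mercator, (apparent₁)/(apparent₂) = sec²φ₁ / sec²φ₂ when true areas are equal.
cos²φ₂ / cos²φ₁ = 2.21  ⇒  cos φ₁ = cos 22.8° / √2.21 = 0.9219/1.487 = 0.6201.
φ₁ = arccos(0.6201) ≈ 51.7°.

51.7°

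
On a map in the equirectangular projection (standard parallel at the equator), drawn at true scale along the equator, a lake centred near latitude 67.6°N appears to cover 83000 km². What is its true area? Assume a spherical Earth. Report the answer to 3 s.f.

31600 km²

In the plate carrée (x = Rλ, y = Rφ), meridians are true-scale (h = 1) and parallels are stretched by k = sec φ.
Areal scale = h·k = 1 × sec φ; at 67.6°, h = 1.000, k = 2.624, so h·k = 2.624.
True area = apparent / (areal scale) = 83000 / 2.624 ≈ 31600 km².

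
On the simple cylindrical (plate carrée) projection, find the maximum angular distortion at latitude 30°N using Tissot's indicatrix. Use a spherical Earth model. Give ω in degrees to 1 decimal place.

8.2°

For the equirectangular projection with φ₀ = 0 (plate carrée), h = 1 along meridians and k = sec φ along parallels.
At 30°: h = 1.000, k = 1.155; principal scales a = 1.155, b = 1.000.
sin(ω/2) = (a − b)/(a + b) = 0.1547/2.155 = 0.07180, so ω = 2 arcsin(0.07180) ≈ 8.2°.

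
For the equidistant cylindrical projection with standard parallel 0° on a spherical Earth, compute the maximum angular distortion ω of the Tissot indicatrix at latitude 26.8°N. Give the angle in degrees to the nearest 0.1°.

Plate carrée maps x = Rλ, y = Rφ. The meridian scale is h = 1 and the parallel scale is k = 1/cos φ = sec φ.
At 26.8°: h = 1.000, k = 1.120; principal scales a = 1.120, b = 1.000.
sin(ω/2) = (a − b)/(a + b) = 0.1203/2.120 = 0.05676, so ω = 2 arcsin(0.05676) ≈ 6.5°.

6.5°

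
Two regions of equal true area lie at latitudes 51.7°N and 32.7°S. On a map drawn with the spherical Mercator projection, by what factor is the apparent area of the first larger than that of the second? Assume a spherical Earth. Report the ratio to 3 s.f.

1.84

Mercator is conformal with k = sec φ, so areal scale = k² = sec²φ.
At 51.7°: sec²(51.7°) = 1/0.6198² = 2.603.
At 32.7°: sec²(32.7°) = 1/0.8415² = 1.412.
Ratio = 2.603/1.412 = cos²(32.7°)/cos²(51.7°) ≈ 1.84.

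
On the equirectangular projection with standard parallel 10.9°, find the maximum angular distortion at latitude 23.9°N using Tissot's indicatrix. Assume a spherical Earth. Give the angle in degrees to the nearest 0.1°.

In the equirectangular projection with standard parallel φ₀ = 10.9° (x = Rλ cos φ₀, y = Rφ), meridians are true-scale (h = 1) and the parallel scale is k = cos φ₀ / cos φ.
At 23.9°: h = 1.000, k = 1.074; principal scales a = 1.074, b = 1.000.
sin(ω/2) = (a − b)/(a + b) = 0.07405/2.074 = 0.03571, so ω = 2 arcsin(0.03571) ≈ 4.1°.

4.1°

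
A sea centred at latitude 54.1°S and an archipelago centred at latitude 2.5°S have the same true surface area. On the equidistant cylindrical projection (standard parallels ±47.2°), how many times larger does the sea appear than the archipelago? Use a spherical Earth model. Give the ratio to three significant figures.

1.70

The equidistant cylindrical projection with φ₀ = 47.2° has h = 1 (meridians true) and k = cos φ₀ / cos φ along parallels.
Areal scale at 54.1°: h·k = 1.000 × 1.159 = 1.159.
Areal scale at 2.5°: h·k = 1.000 × 0.6801 = 0.6801.
Ratio = 1.159/0.6801 ≈ 1.70.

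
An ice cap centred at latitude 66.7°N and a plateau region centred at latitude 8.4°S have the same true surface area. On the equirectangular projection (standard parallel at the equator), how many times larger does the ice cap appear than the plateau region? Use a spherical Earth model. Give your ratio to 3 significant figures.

In the plate carrée (x = Rλ, y = Rφ), meridians are true-scale (h = 1) and parallels are stretched by k = sec φ.
Areal scale at 66.7°: h·k = 1.000 × 2.528 = 2.528.
Areal scale at 8.4°: h·k = 1.000 × 1.011 = 1.011.
Ratio = 2.528/1.011 ≈ 2.50.

2.50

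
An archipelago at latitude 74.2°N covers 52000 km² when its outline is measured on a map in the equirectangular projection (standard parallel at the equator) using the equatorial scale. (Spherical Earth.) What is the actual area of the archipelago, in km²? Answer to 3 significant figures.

For the equirectangular projection with φ₀ = 0 (plate carrée), h = 1 along meridians and k = sec φ along parallels.
Areal scale = h·k = 1 × sec φ; at 74.2°, h = 1.000, k = 3.673, so h·k = 3.673.
True area = apparent / (areal scale) = 52000 / 3.673 ≈ 14200 km².

14200 km²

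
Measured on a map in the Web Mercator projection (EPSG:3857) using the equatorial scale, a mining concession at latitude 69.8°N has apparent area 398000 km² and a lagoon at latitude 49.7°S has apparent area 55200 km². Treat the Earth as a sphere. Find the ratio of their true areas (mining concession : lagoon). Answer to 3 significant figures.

2.05

Since Mercator area scale is 1/cos²φ, the true area equals the apparent area multiplied by cos²φ.
True area of mining concession: 398000 × cos²(69.8°) = 398000 × 0.1192 = 47450 km².
True area of lagoon: 55200 × cos²(49.7°) = 55200 × 0.4183 = 23090 km².
Ratio = 47450 / 23090 ≈ 2.05.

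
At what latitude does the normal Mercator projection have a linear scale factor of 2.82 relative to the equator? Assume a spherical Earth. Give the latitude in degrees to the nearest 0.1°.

Mercator scale is k = sec φ = 1/cos φ.
1/cos φ = 2.82  ⇒  cos φ = 0.3546  ⇒  φ = arccos(0.3546) ≈ 69.2°.

69.2°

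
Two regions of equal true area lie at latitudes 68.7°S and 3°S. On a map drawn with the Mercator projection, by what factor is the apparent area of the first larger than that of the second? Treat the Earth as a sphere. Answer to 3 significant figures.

Mercator areal scale is sec²φ.
At 68.7°: sec²(68.7°) = 1/0.3633² = 7.579.
At 3°: sec²(3°) = 1/0.9986² = 1.003.
Ratio = 7.579/1.003 = cos²(3°)/cos²(68.7°) ≈ 7.56.

7.56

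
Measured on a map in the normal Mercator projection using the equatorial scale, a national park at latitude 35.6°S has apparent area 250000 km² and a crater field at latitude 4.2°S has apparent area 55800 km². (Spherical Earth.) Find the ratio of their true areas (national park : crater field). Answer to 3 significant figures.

2.98

Mercator's areal exaggeration is sec²φ; hence true area = (apparent area) · cos²φ.
True area of national park: 250000 × cos²(35.6°) = 250000 × 0.6611 = 165300 km².
True area of crater field: 55800 × cos²(4.2°) = 55800 × 0.9946 = 55500 km².
Ratio = 165300 / 55500 ≈ 2.98.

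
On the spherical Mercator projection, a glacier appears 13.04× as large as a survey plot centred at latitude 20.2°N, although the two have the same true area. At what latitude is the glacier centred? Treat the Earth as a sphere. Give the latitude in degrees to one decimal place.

74.9°

For equal true areas on Mercator, apparent areas scale as sec²φ, so the ratio is cos²φ₂ / cos²φ₁.
cos²φ₂ / cos²φ₁ = 13.04  ⇒  cos φ₁ = cos 20.2° / √13.04 = 0.9385/3.611 = 0.2599.
φ₁ = arccos(0.2599) ≈ 74.9°.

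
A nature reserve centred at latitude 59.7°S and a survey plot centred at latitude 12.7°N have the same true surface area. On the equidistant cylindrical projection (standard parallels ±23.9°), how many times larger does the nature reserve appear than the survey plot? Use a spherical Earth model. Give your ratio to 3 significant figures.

1.93

In the equirectangular projection with standard parallel φ₀ = 23.9° (x = Rλ cos φ₀, y = Rφ), meridians are true-scale (h = 1) and the parallel scale is k = cos φ₀ / cos φ.
Areal scale at 59.7°: h·k = 1.000 × 1.812 = 1.812.
Areal scale at 12.7°: h·k = 1.000 × 0.9372 = 0.9372.
Ratio = 1.812/0.9372 ≈ 1.93.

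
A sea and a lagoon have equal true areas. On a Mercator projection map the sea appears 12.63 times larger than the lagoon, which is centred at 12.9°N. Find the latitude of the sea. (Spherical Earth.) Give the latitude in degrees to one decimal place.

Mercator areal scale is sec²φ, so apparent-area ratio = sec²φ₁ / sec²φ₂ = cos²φ₂ / cos²φ₁.
cos²φ₂ / cos²φ₁ = 12.63  ⇒  cos φ₁ = cos 12.9° / √12.63 = 0.9748/3.554 = 0.2743.
φ₁ = arccos(0.2743) ≈ 74.1°.

74.1°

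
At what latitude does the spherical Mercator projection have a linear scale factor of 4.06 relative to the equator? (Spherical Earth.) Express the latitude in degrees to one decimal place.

Mercator scale is k = sec φ = 1/cos φ.
1/cos φ = 4.06  ⇒  cos φ = 0.2463  ⇒  φ = arccos(0.2463) ≈ 75.7°.

75.7°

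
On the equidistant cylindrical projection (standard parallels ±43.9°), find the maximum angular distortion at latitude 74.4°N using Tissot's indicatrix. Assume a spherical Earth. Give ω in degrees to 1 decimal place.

54.3°

With standard parallel φ₀ = 43.9°, the equirectangular projection gives x = Rλ cos φ₀, y = Rφ, so h = 1 and k = cos 43.9° / cos φ.
At 74.4°: h = 1.000, k = 2.679; principal scales a = 2.679, b = 1.000.
sin(ω/2) = (a − b)/(a + b) = 1.679/3.679 = 0.4564, so ω = 2 arcsin(0.4564) ≈ 54.3°.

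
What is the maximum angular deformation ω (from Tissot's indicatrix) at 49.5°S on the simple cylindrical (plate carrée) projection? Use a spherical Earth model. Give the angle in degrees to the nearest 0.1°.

24.5°

Plate carrée maps x = Rλ, y = Rφ. The meridian scale is h = 1 and the parallel scale is k = 1/cos φ = sec φ.
At 49.5°: h = 1.000, k = 1.540; principal scales a = 1.540, b = 1.000.
sin(ω/2) = (a − b)/(a + b) = 0.5398/2.540 = 0.2125, so ω = 2 arcsin(0.2125) ≈ 24.5°.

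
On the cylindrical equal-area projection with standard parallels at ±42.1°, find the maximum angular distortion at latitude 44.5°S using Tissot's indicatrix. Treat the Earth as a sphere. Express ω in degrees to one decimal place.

4.5°

For cylindrical equal-area with standard parallel φ₀, h = cos φ / cos φ₀ and k = cos φ₀ / cos φ, so h·k = 1.
At 44.5°: h = 0.9613, k = 1.040; principal scales a = 1.040, b = 0.9613.
sin(ω/2) = (a − b)/(a + b) = 0.07899/2.002 = 0.03946, so ω = 2 arcsin(0.03946) ≈ 4.5°.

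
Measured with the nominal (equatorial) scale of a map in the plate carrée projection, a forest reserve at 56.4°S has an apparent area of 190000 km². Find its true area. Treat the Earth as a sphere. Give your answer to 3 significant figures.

For the equirectangular projection with φ₀ = 0 (plate carrée), h = 1 along meridians and k = sec φ along parallels.
Areal scale = h·k = 1 × sec φ; at 56.4°, h = 1.000, k = 1.807, so h·k = 1.807.
True area = apparent / (areal scale) = 190000 / 1.807 ≈ 105000 km².

105000 km²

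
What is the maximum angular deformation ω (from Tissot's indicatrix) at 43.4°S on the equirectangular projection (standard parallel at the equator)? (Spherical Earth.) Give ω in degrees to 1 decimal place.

18.2°

In the plate carrée (x = Rλ, y = Rφ), meridians are true-scale (h = 1) and parallels are stretched by k = sec φ.
At 43.4°: h = 1.000, k = 1.376; principal scales a = 1.376, b = 1.000.
sin(ω/2) = (a − b)/(a + b) = 0.3763/2.376 = 0.1584, so ω = 2 arcsin(0.1584) ≈ 18.2°.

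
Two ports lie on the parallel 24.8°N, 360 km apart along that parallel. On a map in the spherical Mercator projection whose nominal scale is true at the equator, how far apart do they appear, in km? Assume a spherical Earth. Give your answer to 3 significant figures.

397 km

For Mercator, h = k = sec φ (a conformal cylindrical projection has a single point scale, 1/cos φ).
Along the parallel, k = sec 24.8° = 1/0.9078 = 1.102.
Map distance = 360 × 1.102 ≈ 397 km.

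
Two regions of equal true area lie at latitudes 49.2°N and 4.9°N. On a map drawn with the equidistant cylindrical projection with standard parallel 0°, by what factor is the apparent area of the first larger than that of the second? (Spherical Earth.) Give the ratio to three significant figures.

In the plate carrée (x = Rλ, y = Rφ), meridians are true-scale (h = 1) and parallels are stretched by k = sec φ.
Areal scale at 49.2°: h·k = 1.000 × 1.530 = 1.530.
Areal scale at 4.9°: h·k = 1.000 × 1.004 = 1.004.
Ratio = 1.530/1.004 ≈ 1.52.

1.52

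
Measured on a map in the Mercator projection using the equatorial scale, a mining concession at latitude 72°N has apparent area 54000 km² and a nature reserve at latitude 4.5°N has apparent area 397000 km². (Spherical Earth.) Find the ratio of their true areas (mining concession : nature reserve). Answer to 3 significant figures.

On Mercator the areal scale is sec²φ, so true area = apparent × cos²φ.
True area of mining concession: 54000 × cos²(72°) = 54000 × 0.09549 = 5157 km².
True area of nature reserve: 397000 × cos²(4.5°) = 397000 × 0.9938 = 394600 km².
Ratio = 5157 / 394600 ≈ 0.0131.

0.0131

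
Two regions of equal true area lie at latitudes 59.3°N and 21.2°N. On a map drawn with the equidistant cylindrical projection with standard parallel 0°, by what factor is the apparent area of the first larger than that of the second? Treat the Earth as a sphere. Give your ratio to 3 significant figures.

For the equirectangular projection with φ₀ = 0 (plate carrée), h = 1 along meridians and k = sec φ along parallels.
Areal scale at 59.3°: h·k = 1.000 × 1.959 = 1.959.
Areal scale at 21.2°: h·k = 1.000 × 1.073 = 1.073.
Ratio = 1.959/1.073 ≈ 1.83.

1.83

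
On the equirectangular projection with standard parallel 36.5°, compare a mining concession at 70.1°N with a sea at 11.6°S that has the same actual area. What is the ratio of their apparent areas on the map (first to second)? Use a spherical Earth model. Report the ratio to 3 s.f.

The equidistant cylindrical projection with φ₀ = 36.5° has h = 1 (meridians true) and k = cos φ₀ / cos φ along parallels.
Areal scale at 70.1°: h·k = 1.000 × 2.362 = 2.362.
Areal scale at 11.6°: h·k = 1.000 × 0.8206 = 0.8206.
Ratio = 2.362/0.8206 ≈ 2.88.

2.88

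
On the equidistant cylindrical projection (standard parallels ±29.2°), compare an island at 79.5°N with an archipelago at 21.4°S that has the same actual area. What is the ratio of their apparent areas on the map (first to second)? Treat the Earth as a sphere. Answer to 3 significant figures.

5.11

The equidistant cylindrical projection with φ₀ = 29.2° has h = 1 (meridians true) and k = cos φ₀ / cos φ along parallels.
Areal scale at 79.5°: h·k = 1.000 × 4.790 = 4.790.
Areal scale at 21.4°: h·k = 1.000 × 0.9376 = 0.9376.
Ratio = 4.790/0.9376 ≈ 5.11.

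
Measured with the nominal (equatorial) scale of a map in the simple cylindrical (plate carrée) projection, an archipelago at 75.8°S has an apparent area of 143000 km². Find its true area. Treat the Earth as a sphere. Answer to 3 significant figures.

Plate carrée maps x = Rλ, y = Rφ. The meridian scale is h = 1 and the parallel scale is k = 1/cos φ = sec φ.
Areal scale = h·k = 1 × sec φ; at 75.8°, h = 1.000, k = 4.077, so h·k = 4.077.
True area = apparent / (areal scale) = 143000 / 4.077 ≈ 35100 km².

35100 km²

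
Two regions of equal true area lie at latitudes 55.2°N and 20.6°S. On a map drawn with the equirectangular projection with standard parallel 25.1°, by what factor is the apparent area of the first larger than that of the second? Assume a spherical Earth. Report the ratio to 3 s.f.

In the equirectangular projection with standard parallel φ₀ = 25.1° (x = Rλ cos φ₀, y = Rφ), meridians are true-scale (h = 1) and the parallel scale is k = cos φ₀ / cos φ.
Areal scale at 55.2°: h·k = 1.000 × 1.587 = 1.587.
Areal scale at 20.6°: h·k = 1.000 × 0.9674 = 0.9674.
Ratio = 1.587/0.9674 ≈ 1.64.

1.64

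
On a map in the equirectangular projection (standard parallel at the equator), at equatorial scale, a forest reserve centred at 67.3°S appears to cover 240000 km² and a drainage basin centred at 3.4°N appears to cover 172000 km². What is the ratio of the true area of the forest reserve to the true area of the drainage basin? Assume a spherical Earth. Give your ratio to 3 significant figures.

0.539

On the plate carrée, areal scale = h·k = 1 × sec φ, so true area = apparent × cos φ.
True area of forest reserve: 240000 × cos(67.3°) = 240000 × 0.3859 = 92620 km².
True area of drainage basin: 172000 × cos(3.4°) = 172000 × 0.9982 = 171700 km².
Ratio = 92620 / 171700 ≈ 0.539.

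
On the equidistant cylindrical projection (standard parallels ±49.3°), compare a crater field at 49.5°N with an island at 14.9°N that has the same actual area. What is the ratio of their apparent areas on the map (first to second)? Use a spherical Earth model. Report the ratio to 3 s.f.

1.49

In the equirectangular projection with standard parallel φ₀ = 49.3° (x = Rλ cos φ₀, y = Rφ), meridians are true-scale (h = 1) and the parallel scale is k = cos φ₀ / cos φ.
Areal scale at 49.5°: h·k = 1.000 × 1.004 = 1.004.
Areal scale at 14.9°: h·k = 1.000 × 0.6748 = 0.6748.
Ratio = 1.004/0.6748 ≈ 1.49.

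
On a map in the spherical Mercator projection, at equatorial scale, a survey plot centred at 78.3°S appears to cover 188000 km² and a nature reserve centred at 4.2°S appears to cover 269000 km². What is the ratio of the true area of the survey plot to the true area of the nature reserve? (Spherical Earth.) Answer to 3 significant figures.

On Mercator the areal scale is sec²φ, so true area = apparent × cos²φ.
True area of survey plot: 188000 × cos²(78.3°) = 188000 × 0.04112 = 7731 km².
True area of nature reserve: 269000 × cos²(4.2°) = 269000 × 0.9946 = 267600 km².
Ratio = 7731 / 267600 ≈ 0.0289.

0.0289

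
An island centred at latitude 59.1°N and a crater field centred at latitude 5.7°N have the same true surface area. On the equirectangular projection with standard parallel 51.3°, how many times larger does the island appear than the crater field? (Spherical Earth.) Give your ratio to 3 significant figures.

1.94

With standard parallel φ₀ = 51.3°, the equirectangular projection gives x = Rλ cos φ₀, y = Rφ, so h = 1 and k = cos 51.3° / cos φ.
Areal scale at 59.1°: h·k = 1.000 × 1.218 = 1.218.
Areal scale at 5.7°: h·k = 1.000 × 0.6283 = 0.6283.
Ratio = 1.218/0.6283 ≈ 1.94.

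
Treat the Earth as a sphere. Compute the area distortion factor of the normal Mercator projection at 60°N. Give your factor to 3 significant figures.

The Mercator projection is conformal; its linear scale factor is the same in every direction and equals sec φ = 1/cos φ.
Areal scale = k² = sec²φ = 1/cos²(60°) = 1/0.5000² = 4.000.

4.00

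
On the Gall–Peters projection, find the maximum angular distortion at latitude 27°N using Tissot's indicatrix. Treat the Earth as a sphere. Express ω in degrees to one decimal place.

26.3°

Gall–Peters is a cylindrical equal-area projection with standard parallels at ±45°. Cylindrical equal-area (φ₀ = 45°): h = cos φ / cos 45° along meridians, k = cos 45° / cos φ along parallels; h·k = 1.
At 27°: h = 1.260, k = 0.7936; principal scales a = 1.260, b = 0.7936.
sin(ω/2) = (a − b)/(a + b) = 0.4665/2.054 = 0.2271, so ω = 2 arcsin(0.2271) ≈ 26.3°.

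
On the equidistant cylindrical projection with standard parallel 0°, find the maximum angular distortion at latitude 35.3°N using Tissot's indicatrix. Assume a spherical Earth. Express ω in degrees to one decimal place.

11.6°

For the equirectangular projection with φ₀ = 0 (plate carrée), h = 1 along meridians and k = sec φ along parallels.
At 35.3°: h = 1.000, k = 1.225; principal scales a = 1.225, b = 1.000.
sin(ω/2) = (a − b)/(a + b) = 0.2253/2.225 = 0.1012, so ω = 2 arcsin(0.1012) ≈ 11.6°.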